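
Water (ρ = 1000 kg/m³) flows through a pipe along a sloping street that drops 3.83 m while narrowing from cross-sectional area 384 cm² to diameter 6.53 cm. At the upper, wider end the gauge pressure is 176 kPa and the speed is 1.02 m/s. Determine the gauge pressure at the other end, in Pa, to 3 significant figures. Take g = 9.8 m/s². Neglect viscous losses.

Mass conservation (A₁v₁ = A₂v₂) gives v₂ = 1.02 × 384/33.5 = 11.7 m/s.
Bernoulli: P₁ + ½ρv₁² + ρg h₁ = P₂ + ½ρv₂² + ρg h₂, so P₂ = P₁ + ½ρ(v₁² − v₂²) − ρg(h₂ − h₁).
P₂ = 176000 + ½·1000·(1.02² − 11.7²) − 1000·9.8·(−3.83) = 176000 + (-67900) − (-37500) = 146000 Pa.

146000 Pa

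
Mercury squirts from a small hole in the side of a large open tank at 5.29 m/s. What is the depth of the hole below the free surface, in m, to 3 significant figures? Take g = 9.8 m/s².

For a small hole in a large open tank, ½v² = gh, giving h = v²/(2g).
h = 5.29²/(2·9.8) = 28.0/19.60 = 1.43 m.

1.43 m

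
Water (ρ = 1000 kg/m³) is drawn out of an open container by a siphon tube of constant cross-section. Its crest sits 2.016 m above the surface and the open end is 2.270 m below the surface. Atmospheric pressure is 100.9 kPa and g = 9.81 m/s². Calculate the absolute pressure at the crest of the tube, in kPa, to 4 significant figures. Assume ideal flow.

P_top ≈ 58.85 kPa

Bernoulli surface→outlet gives ½v² = g·h_out, so v = √(2·9.81·2.270) = 6.674 m/s.
Continuity keeps v the same throughout the tube; from surface to crest, P_atm + 0 = P_top + ½ρv² + ρg·h_top.
P_top = 100900 − ½·1000·6.674² − 1000·9.81·2.016 = 58850 Pa.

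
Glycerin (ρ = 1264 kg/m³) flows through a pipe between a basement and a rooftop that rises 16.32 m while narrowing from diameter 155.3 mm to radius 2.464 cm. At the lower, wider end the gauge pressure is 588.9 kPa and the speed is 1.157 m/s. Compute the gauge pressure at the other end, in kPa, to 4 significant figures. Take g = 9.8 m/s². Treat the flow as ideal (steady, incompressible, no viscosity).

Mass conservation (A₁v₁ = A₂v₂) gives v₂ = 1.157 × 189.4/19.07 = 11.49 m/s.
Applying Bernoulli between the two ends and solving for P₂: P₂ = P₁ + ½ρ(v₁² − v₂²) − ρgΔh.
P₂ = 588900 + ½·1264·(1.157² − 11.49²) − 1264·9.8·(+16.32) = 588900 + (-82600) − (202200) = 304100 Pa.

P₂ ≈ 304.1 kPa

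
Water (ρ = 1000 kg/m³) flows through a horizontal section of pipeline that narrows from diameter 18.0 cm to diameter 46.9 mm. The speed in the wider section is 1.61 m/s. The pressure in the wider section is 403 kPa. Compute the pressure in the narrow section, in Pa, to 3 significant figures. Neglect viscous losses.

Mass conservation (A₁v₁ = A₂v₂) gives v₂ = 1.61 × 254/17.3 = 23.7 m/s.
Bernoulli (h₁ = h₂): P₁ − P₂ = ½ρ(v₂² − v₁²).
P₂ = P₁ − ½ρ(v₂² − v₁²) = 403000 − ½·1000·(23.7² − 1.61²) = 403000 − 280000 = 123000 Pa.

P₂ ≈ 123000 Pa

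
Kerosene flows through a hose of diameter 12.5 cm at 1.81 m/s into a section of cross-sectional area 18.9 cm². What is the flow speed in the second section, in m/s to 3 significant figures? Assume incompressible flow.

11.8 m/s

Continuity gives A₁v₁ = A₂v₂, so v₂ = (123 cm²)/(18.9 cm²) × 1.81 m/s = 11.8 m/s.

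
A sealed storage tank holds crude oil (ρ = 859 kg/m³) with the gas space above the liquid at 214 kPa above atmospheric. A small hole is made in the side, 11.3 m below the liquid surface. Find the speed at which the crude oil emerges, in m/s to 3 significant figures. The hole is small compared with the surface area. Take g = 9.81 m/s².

Take point 1 at the surface (v₁ ≈ 0) and point 2 at the hole (at atmospheric pressure). Bernoulli: P₁ + ρg h = P_atm + ½ρv₂².
With P₁ − P_atm = 214000 Pa, v₂ = √(2gh + 2ΔP/ρ) = √(2·9.81·11.3 + 2·214000/859) = 26.8 m/s.

v ≈ 26.8 m/s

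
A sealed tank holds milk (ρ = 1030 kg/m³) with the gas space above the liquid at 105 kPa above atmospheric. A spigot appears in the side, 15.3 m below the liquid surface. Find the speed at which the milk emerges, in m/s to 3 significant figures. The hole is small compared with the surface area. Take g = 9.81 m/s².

v = 22.5 m/s

Take point 1 at the surface (v₁ ≈ 0) and point 2 at the hole (at atmospheric pressure). Bernoulli: P₁ + ρg h = P_atm + ½ρv₂².
With P₁ − P_atm = 105000 Pa, v₂ = √(2gh + 2ΔP/ρ) = √(2·9.81·15.3 + 2·105000/1030) = 22.5 m/s.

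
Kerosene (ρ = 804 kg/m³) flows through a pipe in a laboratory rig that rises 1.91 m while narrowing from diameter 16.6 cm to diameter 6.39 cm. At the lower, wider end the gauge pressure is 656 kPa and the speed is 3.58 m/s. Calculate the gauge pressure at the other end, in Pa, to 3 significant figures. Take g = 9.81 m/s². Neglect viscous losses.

411000 Pa

Continuity gives A₁v₁ = A₂v₂, so v₂ = (216 cm²)/(32.1 cm²) × 3.58 m/s = 24.2 m/s.
Bernoulli: P₁ + ½ρv₁² + ρg h₁ = P₂ + ½ρv₂² + ρg h₂, so P₂ = P₁ + ½ρ(v₁² − v₂²) − ρg(h₂ − h₁).
P₂ = 656000 + ½·804·(3.58² − 24.2²) − 804·9.81·(+1.91) = 656000 + (-229000) − (15100) = 411000 Pa.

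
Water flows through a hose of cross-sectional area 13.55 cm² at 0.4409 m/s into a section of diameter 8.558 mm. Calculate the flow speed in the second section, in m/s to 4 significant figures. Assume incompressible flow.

v₂ ≈ 10.39 m/s

Continuity gives A₁v₁ = A₂v₂, so v₂ = (13.55 cm²)/(0.5752 cm²) × 0.4409 m/s = 10.39 m/s.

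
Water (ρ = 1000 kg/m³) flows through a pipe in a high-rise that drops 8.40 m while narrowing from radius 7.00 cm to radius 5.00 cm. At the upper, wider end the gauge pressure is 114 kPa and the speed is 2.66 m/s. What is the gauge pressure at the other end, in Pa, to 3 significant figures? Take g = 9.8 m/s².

Continuity gives A₁v₁ = A₂v₂, so v₂ = (154 cm²)/(78.5 cm²) × 2.66 m/s = 5.21 m/s.
Bernoulli: P₁ + ½ρv₁² + ρg h₁ = P₂ + ½ρv₂² + ρg h₂, so P₂ = P₁ + ½ρ(v₁² − v₂²) − ρg(h₂ − h₁).
P₂ = 114000 + ½·1000·(2.66² − 5.21²) − 1000·9.8·(−8.40) = 114000 + (-10100) − (-82300) = 186000 Pa.

P₂ = 186000 Pa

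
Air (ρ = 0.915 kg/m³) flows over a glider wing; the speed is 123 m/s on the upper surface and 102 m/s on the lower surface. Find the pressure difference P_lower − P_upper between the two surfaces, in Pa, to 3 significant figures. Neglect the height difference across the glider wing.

ΔP = 2160 Pa

With negligible Δh, P + ½ρv² is constant, so P_low − P_up = ½ρ(v_up² − v_low²).
ΔP = ½·0.915·(123² − 102²) = 2160 Pa.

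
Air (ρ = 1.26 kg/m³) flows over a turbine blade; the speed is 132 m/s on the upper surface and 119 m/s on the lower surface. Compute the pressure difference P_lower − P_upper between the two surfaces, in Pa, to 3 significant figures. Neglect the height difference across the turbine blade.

The pressure is lower where the speed is higher: ΔP = ½ρ(v_up² − v_low²).
ΔP = ½·1.26·(132² − 119²) = 2060 Pa.

ΔP ≈ 2060 Pa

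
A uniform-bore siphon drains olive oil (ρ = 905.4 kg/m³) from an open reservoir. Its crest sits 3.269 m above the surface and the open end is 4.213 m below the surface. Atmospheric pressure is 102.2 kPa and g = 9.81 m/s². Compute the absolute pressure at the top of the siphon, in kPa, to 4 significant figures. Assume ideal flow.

35.75 kPa

From the surface to the outlet (both open to atmosphere, surface at rest): v = √(2g·h_out) = √(2·9.81·4.213) = 9.092 m/s.
The bore is uniform, so the speed at the crest is the same v. Bernoulli surface→crest: P_atm = P_top + ½ρv² + ρg·h_top.
P_top = 102200 − ½·905.4·9.092² − 905.4·9.81·3.269 = 35750 Pa.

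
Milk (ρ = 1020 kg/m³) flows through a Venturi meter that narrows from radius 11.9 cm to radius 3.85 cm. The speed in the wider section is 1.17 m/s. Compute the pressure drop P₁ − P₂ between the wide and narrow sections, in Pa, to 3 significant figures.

63000 Pa

Continuity gives A₁v₁ = A₂v₂, so v₂ = (445 cm²)/(46.6 cm²) × 1.17 m/s = 11.2 m/s.
Bernoulli (h₁ = h₂): P₁ − P₂ = ½ρ(v₂² − v₁²).
P₁ − P₂ = ½·1020·(11.2² − 1.17²) = ½·1020·124 = 63000 Pa.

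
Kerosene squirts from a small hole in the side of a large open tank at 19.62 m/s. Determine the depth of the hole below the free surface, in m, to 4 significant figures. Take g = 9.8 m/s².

h ≈ 19.64 m

Inverting v = √(2gh) gives h = v² / 2g.
h = 19.62²/(2·9.8) = 384.9/19.60 = 19.64 m.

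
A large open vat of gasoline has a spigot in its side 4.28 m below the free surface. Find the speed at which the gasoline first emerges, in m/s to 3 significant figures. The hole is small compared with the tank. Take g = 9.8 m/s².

Torricelli's result v = √(2gh) gives v = √(2·9.8·4.28) = 9.16 m/s.

9.16 m/s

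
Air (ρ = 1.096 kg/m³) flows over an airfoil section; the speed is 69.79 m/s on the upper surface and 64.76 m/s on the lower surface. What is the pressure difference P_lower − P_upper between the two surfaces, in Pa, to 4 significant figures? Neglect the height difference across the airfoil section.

ΔP ≈ 370.9 Pa

Bernoulli (same height): P_lower − P_upper = ½ρ(v_upper² − v_lower²).
ΔP = ½·1.096·(69.79² − 64.76²) = 370.9 Pa.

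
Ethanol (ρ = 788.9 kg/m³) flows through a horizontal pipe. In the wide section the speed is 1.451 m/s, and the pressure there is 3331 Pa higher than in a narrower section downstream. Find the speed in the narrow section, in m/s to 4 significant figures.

With h₁ = h₂, rearranging Bernoulli gives v₂ = √(v₁² + 2ΔP/ρ).
v₂ = √(1.451² + 2·3331/788.9) = √(2.105 + 8.445) = 3.248 m/s.

v₂ = 3.248 m/s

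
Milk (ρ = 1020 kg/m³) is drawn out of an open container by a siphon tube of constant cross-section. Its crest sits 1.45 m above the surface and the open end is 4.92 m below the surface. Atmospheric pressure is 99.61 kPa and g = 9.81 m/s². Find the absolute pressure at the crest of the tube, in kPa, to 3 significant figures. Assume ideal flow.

P_top ≈ 35.9 kPa

Bernoulli surface→outlet gives ½v² = g·h_out, so v = √(2·9.81·4.92) = 9.82 m/s.
Continuity keeps v the same throughout the tube; from surface to crest, P_atm + 0 = P_top + ½ρv² + ρg·h_top.
P_top = 99610 − ½·1020·9.82² − 1020·9.81·1.45 = 35900 Pa.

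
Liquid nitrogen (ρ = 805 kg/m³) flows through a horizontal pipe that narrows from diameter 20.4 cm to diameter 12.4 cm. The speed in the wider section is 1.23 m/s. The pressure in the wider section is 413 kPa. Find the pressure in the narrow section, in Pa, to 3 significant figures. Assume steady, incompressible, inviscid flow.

Continuity gives A₁v₁ = A₂v₂, so v₂ = (327 cm²)/(121 cm²) × 1.23 m/s = 3.33 m/s.
Along the horizontal streamline, P + ½ρv² is constant.
P₂ = P₁ − ½ρ(v₂² − v₁²) = 413000 − ½·805·(3.33² − 1.23²) = 413000 − 3850 = 409000 Pa.

409000 Pa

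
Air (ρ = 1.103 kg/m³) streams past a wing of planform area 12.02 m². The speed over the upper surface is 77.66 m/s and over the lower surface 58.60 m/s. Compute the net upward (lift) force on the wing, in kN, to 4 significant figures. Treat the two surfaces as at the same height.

The faster flow above has the lower pressure; Bernoulli (same height) gives ΔP = ½ρ(v_up² − v_low²).
ΔP = ½·1.103·(77.66² − 58.60²) = 1432 Pa.
Lift = ΔP · A = 1432 × 12.02 = 17220 N.

17.22 kN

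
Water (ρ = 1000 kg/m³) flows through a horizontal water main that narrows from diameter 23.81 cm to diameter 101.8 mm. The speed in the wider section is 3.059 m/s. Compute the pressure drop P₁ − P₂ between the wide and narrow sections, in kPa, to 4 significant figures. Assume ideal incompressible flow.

ΔP = 135.3 kPa

Continuity gives A₁v₁ = A₂v₂, so v₂ = (445.3 cm²)/(81.39 cm²) × 3.059 m/s = 16.73 m/s.
With no height change, Bernoulli's equation is P₁ + ½ρv₁² = P₂ + ½ρv₂².
P₁ − P₂ = ½·1000·(16.73² − 3.059²) = ½·1000·270.7 = 135300 Pa.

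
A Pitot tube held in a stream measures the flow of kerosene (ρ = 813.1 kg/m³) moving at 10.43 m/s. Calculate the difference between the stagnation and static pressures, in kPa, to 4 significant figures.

At the stagnation point the flow is brought to rest, so Bernoulli gives P_stag − P_static = ½ρv².
ΔP = ½·813.1·10.43² = 44230 Pa.

ΔP ≈ 44.23 kPa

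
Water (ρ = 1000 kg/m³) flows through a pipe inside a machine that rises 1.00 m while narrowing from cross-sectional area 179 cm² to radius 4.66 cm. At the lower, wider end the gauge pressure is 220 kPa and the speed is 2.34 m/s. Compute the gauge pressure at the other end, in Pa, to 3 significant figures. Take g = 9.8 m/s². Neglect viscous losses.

P₂ = 194000 Pa

The volume flow rate is constant, so v₂ = (A₁/A₂)v₁ = (179/68.2)·2.34 = 6.14 m/s.
Applying Bernoulli between the two ends and solving for P₂: P₂ = P₁ + ½ρ(v₁² − v₂²) − ρgΔh.
P₂ = 220000 + ½·1000·(2.34² − 6.14²) − 1000·9.8·(+1.00) = 220000 + (-16100) − (9800) = 194000 Pa.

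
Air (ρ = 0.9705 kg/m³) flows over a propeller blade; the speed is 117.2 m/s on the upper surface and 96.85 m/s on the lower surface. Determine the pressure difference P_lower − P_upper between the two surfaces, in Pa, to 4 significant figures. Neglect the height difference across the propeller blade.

2114 Pa

Bernoulli (same height): P_lower − P_upper = ½ρ(v_upper² − v_lower²).
ΔP = ½·0.9705·(117.2² − 96.85²) = 2114 Pa.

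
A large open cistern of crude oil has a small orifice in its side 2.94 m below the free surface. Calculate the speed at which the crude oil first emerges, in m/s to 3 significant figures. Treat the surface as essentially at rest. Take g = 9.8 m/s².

The surface is effectively still and both ends are open, so ½v² = gh and v = √(2·9.8·2.94) = 7.59 m/s.

v ≈ 7.59 m/s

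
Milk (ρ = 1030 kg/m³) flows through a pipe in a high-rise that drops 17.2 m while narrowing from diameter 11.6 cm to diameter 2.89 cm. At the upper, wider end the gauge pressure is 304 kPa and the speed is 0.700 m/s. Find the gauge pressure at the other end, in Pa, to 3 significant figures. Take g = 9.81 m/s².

The volume flow rate is constant, so v₂ = (A₁/A₂)v₁ = (106/6.56)·0.700 = 11.3 m/s.
Energy conservation along the streamline gives P₂ = P₁ − ½ρ(v₂² − v₁²) − ρg(h₂ − h₁).
P₂ = 304000 + ½·1030·(0.700² − 11.3²) − 1030·9.81·(−17.2) = 304000 + (-65200) − (-174000) = 413000 Pa.

413000 Pa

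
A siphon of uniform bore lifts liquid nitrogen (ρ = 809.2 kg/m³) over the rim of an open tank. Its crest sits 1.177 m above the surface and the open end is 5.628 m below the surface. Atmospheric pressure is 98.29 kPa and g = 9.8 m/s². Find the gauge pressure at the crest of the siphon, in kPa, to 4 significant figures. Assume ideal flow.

P_gauge ≈ -53.96 kPa

From the surface to the outlet (both open to atmosphere, surface at rest): v = √(2g·h_out) = √(2·9.8·5.628) = 10.50 m/s.
Continuity keeps v the same throughout the tube; from surface to crest, P_atm + 0 = P_top + ½ρv² + ρg·h_top.
P_top = 98290 − ½·809.2·10.50² − 809.2·9.8·1.177 = 44330 Pa. So P_gauge = P_top − P_atm = -53960 Pa.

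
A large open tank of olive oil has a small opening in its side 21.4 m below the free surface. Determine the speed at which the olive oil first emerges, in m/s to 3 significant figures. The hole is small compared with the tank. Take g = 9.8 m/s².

With the surface at rest and both surface and jet at atmospheric pressure, Bernoulli gives ρg h = ½ρv², so v = √(2gh) = √(2·9.8·21.4) = 20.5 m/s.

v ≈ 20.5 m/s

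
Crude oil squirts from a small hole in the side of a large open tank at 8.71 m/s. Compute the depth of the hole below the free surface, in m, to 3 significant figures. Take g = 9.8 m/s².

Inverting v = √(2gh) gives h = v² / 2g.
h = 8.71²/(2·9.8) = 75.9/19.60 = 3.87 m.

3.87 m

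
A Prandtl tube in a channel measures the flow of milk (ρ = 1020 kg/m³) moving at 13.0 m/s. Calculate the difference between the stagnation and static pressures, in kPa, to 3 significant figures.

The dynamic pressure equals the rise in static pressure at the stagnation point: ΔP = ½ρv².
ΔP = ½·1020·13.0² = 86200 Pa.

ΔP ≈ 86.2 kPa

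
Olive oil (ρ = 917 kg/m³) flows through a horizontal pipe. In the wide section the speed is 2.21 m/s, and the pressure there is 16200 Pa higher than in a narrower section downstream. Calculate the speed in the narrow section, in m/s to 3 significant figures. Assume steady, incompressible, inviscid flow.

v₂ ≈ 6.34 m/s

With h₁ = h₂, rearranging Bernoulli gives v₂ = √(v₁² + 2ΔP/ρ).
v₂ = √(2.21² + 2·16200/917) = √(4.88 + 35.3) = 6.34 m/s.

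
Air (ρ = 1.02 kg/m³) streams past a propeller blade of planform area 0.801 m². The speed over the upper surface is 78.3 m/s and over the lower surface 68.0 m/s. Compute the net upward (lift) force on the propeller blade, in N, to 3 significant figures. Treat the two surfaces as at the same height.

F = 616 N

From P + ½ρv² = const at equal height, P_low − P_up = ½ρ(v_up² − v_low²).
ΔP = ½·1.02·(78.3² − 68.0²) = 769 Pa.
Lift = ΔP · A = 769 × 0.801 = 616 N.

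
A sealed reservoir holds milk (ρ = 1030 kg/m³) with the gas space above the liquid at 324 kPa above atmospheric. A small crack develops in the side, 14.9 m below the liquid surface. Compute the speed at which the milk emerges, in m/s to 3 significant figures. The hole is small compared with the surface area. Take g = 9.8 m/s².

v ≈ 30.4 m/s

Take point 1 at the surface (v₁ ≈ 0) and point 2 at the hole (at atmospheric pressure). Bernoulli: P₁ + ρg h = P_atm + ½ρv₂².
With P₁ − P_atm = 324000 Pa, v₂ = √(2gh + 2ΔP/ρ) = √(2·9.8·14.9 + 2·324000/1030) = 30.4 m/s.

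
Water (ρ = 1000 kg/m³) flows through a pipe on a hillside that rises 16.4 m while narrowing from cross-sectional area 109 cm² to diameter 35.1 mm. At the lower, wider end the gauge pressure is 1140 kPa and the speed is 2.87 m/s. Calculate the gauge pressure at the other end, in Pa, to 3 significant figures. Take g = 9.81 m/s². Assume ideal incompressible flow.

By continuity, v₂ = v₁·A₁/A₂ = 2.87·(109/9.68) = 32.3 m/s.
Bernoulli: P₁ + ½ρv₁² + ρg h₁ = P₂ + ½ρv₂² + ρg h₂, so P₂ = P₁ + ½ρ(v₁² − v₂²) − ρg(h₂ − h₁).
P₂ = 1140000 + ½·1000·(2.87² − 32.3²) − 1000·9.81·(+16.4) = 1140000 + (-518000) − (161000) = 461000 Pa.

P₂ ≈ 461000 Pa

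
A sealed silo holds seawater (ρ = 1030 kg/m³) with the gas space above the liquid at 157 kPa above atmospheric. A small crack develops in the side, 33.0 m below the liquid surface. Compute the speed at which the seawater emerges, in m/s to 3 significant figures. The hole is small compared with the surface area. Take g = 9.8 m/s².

30.8 m/s

Take point 1 at the surface (v₁ ≈ 0) and point 2 at the hole (at atmospheric pressure). Bernoulli: P₁ + ρg h = P_atm + ½ρv₂².
With P₁ − P_atm = 157000 Pa, v₂ = √(2gh + 2ΔP/ρ) = √(2·9.8·33.0 + 2·157000/1030) = 30.8 m/s.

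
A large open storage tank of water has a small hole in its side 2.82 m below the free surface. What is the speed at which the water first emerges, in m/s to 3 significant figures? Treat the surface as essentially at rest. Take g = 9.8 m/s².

v ≈ 7.43 m/s

The surface is effectively still and both ends are open, so ½v² = gh and v = √(2·9.8·2.82) = 7.43 m/s.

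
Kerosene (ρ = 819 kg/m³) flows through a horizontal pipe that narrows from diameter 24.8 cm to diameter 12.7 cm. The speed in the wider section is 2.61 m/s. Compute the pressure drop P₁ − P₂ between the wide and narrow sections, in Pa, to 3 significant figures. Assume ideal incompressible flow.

Continuity gives A₁v₁ = A₂v₂, so v₂ = (483 cm²)/(127 cm²) × 2.61 m/s = 9.95 m/s.
Bernoulli (h₁ = h₂): P₁ − P₂ = ½ρ(v₂² − v₁²).
P₁ − P₂ = ½·819·(9.95² − 2.61²) = ½·819·92.2 = 37800 Pa.

37800 Pa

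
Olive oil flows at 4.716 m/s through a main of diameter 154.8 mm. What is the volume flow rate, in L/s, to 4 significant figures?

Q = A·v = 0.01882 m² × 4.716 m/s = 0.08876 m³/s.
Converting: 0.08876 m³/s × 1000 = 88.76 L/s.

Q ≈ 88.76 L/s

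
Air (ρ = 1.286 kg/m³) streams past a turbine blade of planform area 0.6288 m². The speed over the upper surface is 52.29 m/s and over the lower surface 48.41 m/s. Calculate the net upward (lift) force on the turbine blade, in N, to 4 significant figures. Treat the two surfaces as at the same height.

From P + ½ρv² = const at equal height, P_low − P_up = ½ρ(v_up² − v_low²).
ΔP = ½·1.286·(52.29² − 48.41²) = 251.2 Pa.
Lift = ΔP · A = 251.2 × 0.6288 = 158.0 N.

F = 158.0 N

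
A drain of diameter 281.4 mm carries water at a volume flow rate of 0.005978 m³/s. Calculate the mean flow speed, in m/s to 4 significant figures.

v ≈ 0.09612 m/s

Q = 0.005978 m³/s = 0.005978 m³/s.
v = Q/A = 0.005978 / 0.06219 = 0.09612 m/s.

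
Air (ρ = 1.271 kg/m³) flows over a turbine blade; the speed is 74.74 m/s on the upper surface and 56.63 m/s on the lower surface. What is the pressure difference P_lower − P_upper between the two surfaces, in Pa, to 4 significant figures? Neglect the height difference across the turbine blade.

With negligible Δh, P + ½ρv² is constant, so P_low − P_up = ½ρ(v_up² − v_low²).
ΔP = ½·1.271·(74.74² − 56.63²) = 1512 Pa.

1512 Pa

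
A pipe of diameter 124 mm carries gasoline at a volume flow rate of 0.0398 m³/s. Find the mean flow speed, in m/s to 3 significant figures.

Q = 0.0398 m³/s = 0.0398 m³/s.
v = Q/A = 0.0398 / 0.0121 = 3.30 m/s.

v = 3.30 m/s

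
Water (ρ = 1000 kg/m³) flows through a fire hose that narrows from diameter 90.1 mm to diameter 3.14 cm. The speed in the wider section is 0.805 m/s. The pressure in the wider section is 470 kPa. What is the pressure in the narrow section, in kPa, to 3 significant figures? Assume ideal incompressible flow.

The volume flow rate is constant, so v₂ = (A₁/A₂)v₁ = (63.8/7.74)·0.805 = 6.63 m/s.
Along the horizontal streamline, P + ½ρv² is constant.
P₂ = P₁ − ½ρ(v₂² − v₁²) = 470000 − ½·1000·(6.63² − 0.805²) = 470000 − 21600 = 448000 Pa.

P₂ ≈ 448 kPa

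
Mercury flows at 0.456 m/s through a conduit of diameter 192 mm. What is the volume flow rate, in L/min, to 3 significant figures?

Q = 792 L/min

Q = A·v = 0.0290 m² × 0.456 m/s = 0.0132 m³/s.
Converting: 0.0132 m³/s × 60000 = 792 L/min.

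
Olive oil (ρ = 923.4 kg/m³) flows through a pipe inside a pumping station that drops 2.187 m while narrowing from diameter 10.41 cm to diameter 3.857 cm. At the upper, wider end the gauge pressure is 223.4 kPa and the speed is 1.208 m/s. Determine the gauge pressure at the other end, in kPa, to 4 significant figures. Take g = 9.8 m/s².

Continuity gives A₁v₁ = A₂v₂, so v₂ = (85.11 cm²)/(11.68 cm²) × 1.208 m/s = 8.800 m/s.
Bernoulli: P₁ + ½ρv₁² + ρg h₁ = P₂ + ½ρv₂² + ρg h₂, so P₂ = P₁ + ½ρ(v₁² − v₂²) − ρg(h₂ − h₁).
P₂ = 223400 + ½·923.4·(1.208² − 8.800²) − 923.4·9.8·(−2.187) = 223400 + (-35080) − (-19790) = 208100 Pa.

208.1 kPa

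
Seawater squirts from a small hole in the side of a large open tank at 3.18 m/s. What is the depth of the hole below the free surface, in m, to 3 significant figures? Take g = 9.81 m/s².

Inverting v = √(2gh) gives h = v² / 2g.
h = 3.18²/(2·9.81) = 10.1/19.62 = 0.515 m.

h = 0.515 m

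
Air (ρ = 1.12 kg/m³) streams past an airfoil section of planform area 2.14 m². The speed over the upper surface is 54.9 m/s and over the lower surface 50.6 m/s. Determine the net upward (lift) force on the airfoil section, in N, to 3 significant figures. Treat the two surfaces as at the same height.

The faster flow above has the lower pressure; Bernoulli (same height) gives ΔP = ½ρ(v_up² − v_low²).
ΔP = ½·1.12·(54.9² − 50.6²) = 254 Pa.
Lift = ΔP · A = 254 × 2.14 = 544 N.

F ≈ 544 N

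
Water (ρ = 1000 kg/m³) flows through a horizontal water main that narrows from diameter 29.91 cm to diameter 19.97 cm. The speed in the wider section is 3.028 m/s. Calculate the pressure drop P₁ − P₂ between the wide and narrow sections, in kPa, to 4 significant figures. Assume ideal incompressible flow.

ΔP ≈ 18.48 kPa

By continuity, v₂ = v₁·A₁/A₂ = 3.028·(702.6/313.2) = 6.793 m/s.
Bernoulli (h₁ = h₂): P₁ − P₂ = ½ρ(v₂² − v₁²).
P₁ − P₂ = ½·1000·(6.793² − 3.028²) = ½·1000·36.97 = 18480 Pa.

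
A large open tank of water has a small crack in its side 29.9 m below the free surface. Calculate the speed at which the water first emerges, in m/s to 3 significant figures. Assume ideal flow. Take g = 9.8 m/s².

The surface is effectively still and both ends are open, so ½v² = gh and v = √(2·9.8·29.9) = 24.2 m/s.

v ≈ 24.2 m/s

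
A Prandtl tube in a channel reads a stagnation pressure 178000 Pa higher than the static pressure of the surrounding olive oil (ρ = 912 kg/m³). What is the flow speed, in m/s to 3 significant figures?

At the stagnation point the flow is brought to rest, so Bernoulli gives P_stag − P_static = ½ρv².
v = √(2ΔP/ρ) = √(2·178000/912) = 19.8 m/s.

v ≈ 19.8 m/s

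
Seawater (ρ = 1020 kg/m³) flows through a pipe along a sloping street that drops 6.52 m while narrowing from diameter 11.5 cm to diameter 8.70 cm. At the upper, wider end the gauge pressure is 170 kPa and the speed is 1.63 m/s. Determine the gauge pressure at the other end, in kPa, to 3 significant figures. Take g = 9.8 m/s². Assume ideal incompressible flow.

232 kPa

Continuity gives A₁v₁ = A₂v₂, so v₂ = (104 cm²)/(59.4 cm²) × 1.63 m/s = 2.85 m/s.
Energy conservation along the streamline gives P₂ = P₁ − ½ρ(v₂² − v₁²) − ρg(h₂ − h₁).
P₂ = 170000 + ½·1020·(1.63² − 2.85²) − 1020·9.8·(−6.52) = 170000 + (-2780) − (-65200) = 232000 Pa.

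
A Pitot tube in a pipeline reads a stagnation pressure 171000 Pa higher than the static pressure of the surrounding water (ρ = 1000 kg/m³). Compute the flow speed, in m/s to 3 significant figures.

v ≈ 18.5 m/s

At the stagnation point the flow is brought to rest, so Bernoulli gives P_stag − P_static = ½ρv².
v = √(2ΔP/ρ) = √(2·171000/1000) = 18.5 m/s.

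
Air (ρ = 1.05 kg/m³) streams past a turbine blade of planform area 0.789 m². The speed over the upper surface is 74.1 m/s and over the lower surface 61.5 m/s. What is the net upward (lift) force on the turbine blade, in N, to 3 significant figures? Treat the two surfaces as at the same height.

From P + ½ρv² = const at equal height, P_low − P_up = ½ρ(v_up² − v_low²).
ΔP = ½·1.05·(74.1² − 61.5²) = 897 Pa.
Lift = ΔP · A = 897 × 0.789 = 708 N.

F = 708 N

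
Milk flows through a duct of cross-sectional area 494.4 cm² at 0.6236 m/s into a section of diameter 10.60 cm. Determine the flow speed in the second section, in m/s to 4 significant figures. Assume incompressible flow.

v₂ = 3.494 m/s

Mass conservation (A₁v₁ = A₂v₂) gives v₂ = 0.6236 × 494.4/88.25 = 3.494 m/s.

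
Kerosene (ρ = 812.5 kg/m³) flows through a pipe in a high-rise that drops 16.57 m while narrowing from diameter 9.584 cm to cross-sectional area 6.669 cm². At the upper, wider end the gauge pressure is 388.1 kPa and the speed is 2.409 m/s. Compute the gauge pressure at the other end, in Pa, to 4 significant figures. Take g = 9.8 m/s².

Mass conservation (A₁v₁ = A₂v₂) gives v₂ = 2.409 × 72.14/6.669 = 26.06 m/s.
Bernoulli: P₁ + ½ρv₁² + ρg h₁ = P₂ + ½ρv₂² + ρg h₂, so P₂ = P₁ + ½ρ(v₁² − v₂²) − ρg(h₂ − h₁).
P₂ = 388100 + ½·812.5·(2.409² − 26.06²) − 812.5·9.8·(−16.57) = 388100 + (-273500) − (-131900) = 246500 Pa.

246500 Pa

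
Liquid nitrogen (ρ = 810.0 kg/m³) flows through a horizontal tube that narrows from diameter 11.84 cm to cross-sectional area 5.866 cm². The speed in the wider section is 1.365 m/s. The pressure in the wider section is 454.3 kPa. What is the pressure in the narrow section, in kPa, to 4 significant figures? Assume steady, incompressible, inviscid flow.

Continuity gives A₁v₁ = A₂v₂, so v₂ = (110.1 cm²)/(5.866 cm²) × 1.365 m/s = 25.62 m/s.
Bernoulli (h₁ = h₂): P₁ − P₂ = ½ρ(v₂² − v₁²).
P₂ = P₁ − ½ρ(v₂² − v₁²) = 454300 − ½·810.0·(25.62² − 1.365²) = 454300 − 265100 = 189200 Pa.

P₂ ≈ 189.2 kPa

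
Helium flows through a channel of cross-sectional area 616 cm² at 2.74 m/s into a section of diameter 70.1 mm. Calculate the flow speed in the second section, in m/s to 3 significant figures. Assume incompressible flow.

Continuity gives A₁v₁ = A₂v₂, so v₂ = (616 cm²)/(38.6 cm²) × 2.74 m/s = 43.7 m/s.

v₂ ≈ 43.7 m/s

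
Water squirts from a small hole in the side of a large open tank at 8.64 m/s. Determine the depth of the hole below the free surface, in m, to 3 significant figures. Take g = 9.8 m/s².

h = 3.81 m

For a small hole in a large open tank, ½v² = gh, giving h = v²/(2g).
h = 8.64²/(2·9.8) = 74.6/19.60 = 3.81 m.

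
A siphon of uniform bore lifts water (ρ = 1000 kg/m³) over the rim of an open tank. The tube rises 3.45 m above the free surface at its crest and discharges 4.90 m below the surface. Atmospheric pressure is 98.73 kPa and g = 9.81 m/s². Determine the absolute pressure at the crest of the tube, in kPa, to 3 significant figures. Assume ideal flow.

P_top = 16.8 kPa

From the surface to the outlet (both open to atmosphere, surface at rest): v = √(2g·h_out) = √(2·9.81·4.90) = 9.80 m/s.
The bore is uniform, so the speed at the crest is the same v. Bernoulli surface→crest: P_atm = P_top + ½ρv² + ρg·h_top.
P_top = 98730 − ½·1000·9.80² − 1000·9.81·3.45 = 16800 Pa.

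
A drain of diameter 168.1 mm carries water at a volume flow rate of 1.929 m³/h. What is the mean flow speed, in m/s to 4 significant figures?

v = 0.02414 m/s

Q = 1.929 m³/h = 0.0005358 m³/s.
v = Q/A = 0.0005358 / 0.02219 = 0.02414 m/s.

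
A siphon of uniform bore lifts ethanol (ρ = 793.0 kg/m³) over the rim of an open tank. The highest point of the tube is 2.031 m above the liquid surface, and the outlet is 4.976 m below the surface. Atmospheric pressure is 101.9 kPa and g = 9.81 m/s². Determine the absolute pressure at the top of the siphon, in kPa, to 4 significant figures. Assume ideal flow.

From the surface to the outlet (both open to atmosphere, surface at rest): v = √(2g·h_out) = √(2·9.81·4.976) = 9.881 m/s.
With constant cross-section the crest speed equals v; applying Bernoulli from the surface up to the crest, P_top = P_atm − ½ρv² − ρg·h_top.
P_top = 101900 − ½·793.0·9.881² − 793.0·9.81·2.031 = 47390 Pa.

P_top ≈ 47.39 kPa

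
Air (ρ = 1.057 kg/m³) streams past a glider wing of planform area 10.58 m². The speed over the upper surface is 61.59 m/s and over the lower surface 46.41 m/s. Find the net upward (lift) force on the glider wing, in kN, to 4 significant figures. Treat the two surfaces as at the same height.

F = 9.167 kN

With equal heights on the two surfaces, Bernoulli gives P_lower − P_upper = ½ρ(v_upper² − v_lower²).
ΔP = ½·1.057·(61.59² − 46.41²) = 866.4 Pa.
Lift = ΔP · A = 866.4 × 10.58 = 9167 N.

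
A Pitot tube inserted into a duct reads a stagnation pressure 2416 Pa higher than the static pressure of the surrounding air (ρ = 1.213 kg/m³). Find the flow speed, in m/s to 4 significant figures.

v = 63.12 m/s

At the stagnation point the flow is brought to rest, so Bernoulli gives P_stag − P_static = ½ρv².
v = √(2ΔP/ρ) = √(2·2416/1.213) = 63.12 m/s.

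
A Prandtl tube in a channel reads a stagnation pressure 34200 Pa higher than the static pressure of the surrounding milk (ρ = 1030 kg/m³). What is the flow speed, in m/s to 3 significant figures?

Bernoulli between the free stream and the stagnation point: ½ρv² = P_stag − P_static.
v = √(2ΔP/ρ) = √(2·34200/1030) = 8.15 m/s.

v ≈ 8.15 m/s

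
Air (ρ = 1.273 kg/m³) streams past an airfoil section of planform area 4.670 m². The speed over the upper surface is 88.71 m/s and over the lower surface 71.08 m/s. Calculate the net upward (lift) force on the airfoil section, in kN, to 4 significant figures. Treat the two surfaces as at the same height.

F ≈ 8.374 kN

With equal heights on the two surfaces, Bernoulli gives P_lower − P_upper = ½ρ(v_upper² − v_lower²).
ΔP = ½·1.273·(88.71² − 71.08²) = 1793 Pa.
Lift = ΔP · A = 1793 × 4.670 = 8374 N.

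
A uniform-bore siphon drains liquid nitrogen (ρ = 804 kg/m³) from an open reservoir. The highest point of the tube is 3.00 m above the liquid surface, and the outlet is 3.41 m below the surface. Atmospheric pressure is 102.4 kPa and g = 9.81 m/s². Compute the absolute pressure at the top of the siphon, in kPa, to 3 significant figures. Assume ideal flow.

Bernoulli surface→outlet gives ½v² = g·h_out, so v = √(2·9.81·3.41) = 8.18 m/s.
Continuity keeps v the same throughout the tube; from surface to crest, P_atm + 0 = P_top + ½ρv² + ρg·h_top.
P_top = 102400 − ½·804·8.18² − 804·9.81·3.00 = 51800 Pa.

51.8 kPa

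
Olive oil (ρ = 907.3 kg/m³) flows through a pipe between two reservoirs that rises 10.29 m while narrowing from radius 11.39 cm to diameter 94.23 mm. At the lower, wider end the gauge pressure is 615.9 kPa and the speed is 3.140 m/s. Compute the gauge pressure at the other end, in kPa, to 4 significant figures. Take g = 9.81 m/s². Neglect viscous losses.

The volume flow rate is constant, so v₂ = (A₁/A₂)v₁ = (407.6/69.74)·3.140 = 18.35 m/s.
Bernoulli: P₁ + ½ρv₁² + ρg h₁ = P₂ + ½ρv₂² + ρg h₂, so P₂ = P₁ + ½ρ(v₁² − v₂²) − ρg(h₂ − h₁).
P₂ = 615900 + ½·907.3·(3.140² − 18.35²) − 907.3·9.81·(+10.29) = 615900 + (-148300) − (91590) = 376000 Pa.

P₂ = 376.0 kPa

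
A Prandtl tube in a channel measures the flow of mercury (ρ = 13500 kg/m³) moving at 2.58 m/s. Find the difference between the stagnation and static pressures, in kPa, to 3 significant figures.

44.9 kPa

The dynamic pressure equals the rise in static pressure at the stagnation point: ΔP = ½ρv².
ΔP = ½·13500·2.58² = 44900 Pa.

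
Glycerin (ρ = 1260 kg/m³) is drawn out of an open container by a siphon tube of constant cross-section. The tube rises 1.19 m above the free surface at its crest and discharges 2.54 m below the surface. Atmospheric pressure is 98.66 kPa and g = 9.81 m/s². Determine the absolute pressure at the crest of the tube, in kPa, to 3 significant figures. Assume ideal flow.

P_top = 52.6 kPa

Bernoulli surface→outlet gives ½v² = g·h_out, so v = √(2·9.81·2.54) = 7.06 m/s.
The bore is uniform, so the speed at the crest is the same v. Bernoulli surface→crest: P_atm = P_top + ½ρv² + ρg·h_top.
P_top = 98660 − ½·1260·7.06² − 1260·9.81·1.19 = 52600 Pa.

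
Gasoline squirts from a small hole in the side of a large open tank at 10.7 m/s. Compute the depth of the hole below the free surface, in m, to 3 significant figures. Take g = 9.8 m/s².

For a small hole in a large open tank, ½v² = gh, giving h = v²/(2g).
h = 10.7²/(2·9.8) = 114/19.60 = 5.84 m.

5.84 m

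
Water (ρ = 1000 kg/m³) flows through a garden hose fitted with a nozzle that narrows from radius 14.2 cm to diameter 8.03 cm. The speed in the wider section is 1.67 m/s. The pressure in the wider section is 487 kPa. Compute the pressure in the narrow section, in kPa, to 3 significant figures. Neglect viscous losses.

By continuity, v₂ = v₁·A₁/A₂ = 1.67·(633/50.6) = 20.9 m/s.
Along the horizontal streamline, P + ½ρv² is constant.
P₂ = P₁ − ½ρ(v₂² − v₁²) = 487000 − ½·1000·(20.9² − 1.67²) = 487000 − 217000 = 270000 Pa.

270 kPa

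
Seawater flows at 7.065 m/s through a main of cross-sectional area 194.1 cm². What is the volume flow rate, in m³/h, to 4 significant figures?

Q = A·v = 0.01941 m² × 7.065 m/s = 0.1371 m³/s.
Converting: 0.1371 m³/s × 3600 = 493.7 m³/h.

Q = 493.7 m³/h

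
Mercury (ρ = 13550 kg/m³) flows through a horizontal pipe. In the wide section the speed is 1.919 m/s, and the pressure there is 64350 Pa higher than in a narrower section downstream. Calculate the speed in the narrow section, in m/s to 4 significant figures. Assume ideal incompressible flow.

Horizontal Bernoulli: P₁ + ½ρv₁² = P₂ + ½ρv₂², so v₂² = v₁² + 2(P₁ − P₂)/ρ.
v₂ = √(1.919² + 2·64350/13550) = √(3.683 + 9.498) = 3.631 m/s.

v₂ ≈ 3.631 m/s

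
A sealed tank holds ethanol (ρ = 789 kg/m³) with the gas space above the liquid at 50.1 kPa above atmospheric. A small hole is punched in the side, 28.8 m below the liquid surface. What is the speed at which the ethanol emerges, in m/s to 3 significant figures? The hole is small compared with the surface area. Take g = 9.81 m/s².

v ≈ 26.3 m/s

Take point 1 at the surface (v₁ ≈ 0) and point 2 at the hole (at atmospheric pressure). Bernoulli: P₁ + ρg h = P_atm + ½ρv₂².
With P₁ − P_atm = 50100 Pa, v₂ = √(2gh + 2ΔP/ρ) = √(2·9.81·28.8 + 2·50100/789) = 26.3 m/s.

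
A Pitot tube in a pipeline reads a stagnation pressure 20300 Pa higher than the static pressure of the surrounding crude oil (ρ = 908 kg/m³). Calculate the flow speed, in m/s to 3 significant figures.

v ≈ 6.69 m/s

The dynamic pressure equals the rise in static pressure at the stagnation point: ΔP = ½ρv².
v = √(2ΔP/ρ) = √(2·20300/908) = 6.69 m/s.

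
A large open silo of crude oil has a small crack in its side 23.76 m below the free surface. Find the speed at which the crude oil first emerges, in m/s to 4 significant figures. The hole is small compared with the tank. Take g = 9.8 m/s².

Bernoulli from surface to hole (P equal, v_surface ≈ 0): v = √(2gh) = √(2×9.8×23.76) = 21.58 m/s.

v ≈ 21.58 m/s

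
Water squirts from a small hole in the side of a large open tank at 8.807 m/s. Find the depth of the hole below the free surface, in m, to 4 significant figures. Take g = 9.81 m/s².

3.953 m

For a small hole in a large open tank, ½v² = gh, giving h = v²/(2g).
h = 8.807²/(2·9.81) = 77.56/19.62 = 3.953 m.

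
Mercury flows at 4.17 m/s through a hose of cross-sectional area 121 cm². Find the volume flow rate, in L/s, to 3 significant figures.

Q = A·v = 0.0121 m² × 4.17 m/s = 0.0505 m³/s.
Converting: 0.0505 m³/s × 1000 = 50.5 L/s.

Q ≈ 50.5 L/s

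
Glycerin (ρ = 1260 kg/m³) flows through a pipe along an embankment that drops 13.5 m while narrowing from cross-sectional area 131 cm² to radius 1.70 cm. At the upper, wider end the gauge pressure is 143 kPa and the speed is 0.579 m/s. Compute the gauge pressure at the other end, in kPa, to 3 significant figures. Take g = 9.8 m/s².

P₂ = 266 kPa

By continuity, v₂ = v₁·A₁/A₂ = 0.579·(131/9.08) = 8.35 m/s.
Bernoulli: P₁ + ½ρv₁² + ρg h₁ = P₂ + ½ρv₂² + ρg h₂, so P₂ = P₁ + ½ρ(v₁² − v₂²) − ρg(h₂ − h₁).
P₂ = 143000 + ½·1260·(0.579² − 8.35²) − 1260·9.8·(−13.5) = 143000 + (-43800) − (-167000) = 266000 Pa.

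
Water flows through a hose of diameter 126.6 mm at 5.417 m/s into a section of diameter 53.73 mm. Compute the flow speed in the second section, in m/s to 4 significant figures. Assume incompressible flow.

The volume flow rate is constant, so v₂ = (A₁/A₂)v₁ = (125.9/22.67)·5.417 = 30.07 m/s.

30.07 m/s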